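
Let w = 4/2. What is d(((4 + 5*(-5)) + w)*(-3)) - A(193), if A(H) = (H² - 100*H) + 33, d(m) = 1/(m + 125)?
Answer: -3272723/182 ≈ -17982.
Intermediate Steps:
w = 2 (w = 4*(½) = 2)
d(m) = 1/(125 + m)
A(H) = 33 + H² - 100*H
d(((4 + 5*(-5)) + w)*(-3)) - A(193) = 1/(125 + ((4 + 5*(-5)) + 2)*(-3)) - (33 + 193² - 100*193) = 1/(125 + ((4 - 25) + 2)*(-3)) - (33 + 37249 - 19300) = 1/(125 + (-21 + 2)*(-3)) - 1*17982 = 1/(125 - 19*(-3)) - 17982 = 1/(125 + 57) - 17982 = 1/182 - 17982 = -3272723/182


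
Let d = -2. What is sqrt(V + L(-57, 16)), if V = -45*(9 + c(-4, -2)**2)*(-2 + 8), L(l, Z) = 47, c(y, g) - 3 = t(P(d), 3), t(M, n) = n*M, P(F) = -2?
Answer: I*sqrt(4813) ≈ 69.376*I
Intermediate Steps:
t(M, n) = M*n
c(y, g) = -3 (c(y, g) = 3 - 2*3 = 3 - 6 = -3)
V = -4860 (V = -45*(9 + (-3)**2)*(-2 + 8) = -45*(9 + 9)*6 = -810*6 = -45*108 = -4860)
sqrt(V + L(-57, 16)) = sqrt(-4860 + 47) = sqrt(-4813) = I*sqrt(4813)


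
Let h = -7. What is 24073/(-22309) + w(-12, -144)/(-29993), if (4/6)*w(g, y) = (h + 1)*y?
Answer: -107276279/95587691 ≈ -1.1223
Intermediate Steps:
w(g, y) = -9*y (w(g, y) = 3*((-7 + 1)*y)/2 = 3*(-6*y)/2 = -9*y)
24073/(-22309) + w(-12, -144)/(-29993) = 24073/(-22309) - 9*(-144)/(-29993) = 24073*(-1/22309) + 1296*(-1/29993) = -3439/3187 - 1296/29993 = -107276279/95587691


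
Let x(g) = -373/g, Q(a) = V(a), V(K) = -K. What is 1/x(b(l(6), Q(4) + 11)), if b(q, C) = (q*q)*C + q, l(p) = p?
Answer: -258/373 ≈ -0.69169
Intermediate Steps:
Q(a) = -a
b(q, C) = q + C*q² (b(q, C) = q²*C + q = C*q² + q = q + C*q²)
1/x(b(l(6), Q(4) + 11)) = 1/(-373*1/(6*(1 + (-1*4 + 11)*6))) = 1/(-373*1/(6*(1 + (-4 + 11)*6))) = 1/(-373*1/(6*(1 + 7*6))) = 1/(-373*1/(6*(1 + 42))) = 1/(-373/(6*43)) = 1/(-373/258) = -258/373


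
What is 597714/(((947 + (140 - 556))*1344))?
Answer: 99619/118944 ≈ 0.83753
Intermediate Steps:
597714/(((947 + (140 - 556))*1344)) = 597714/(((947 - 416)*1344)) = 597714/((531*1344)) = 597714/713664 = 597714*(1/713664) = 99619/118944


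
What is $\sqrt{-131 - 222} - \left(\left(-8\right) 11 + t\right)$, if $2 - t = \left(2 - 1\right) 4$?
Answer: $90 + i \sqrt{353} \approx 90.0 + 18.788 i$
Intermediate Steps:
$t = -2$ ($t = 2 - \left(2 - 1\right) 4 = 2 - 1 \cdot 4 = 2 - 4 = -2$)
$\sqrt{-131 - 222} - \left(\left(-8\right) 11 + t\right) = \sqrt{-131 - 222} - \left(\left(-8\right) 11 - 2\right) = \sqrt{-353} - \left(-88 - 2\right) = i \sqrt{353} - -90 = i \sqrt{353} + 90 = 90 + i \sqrt{353}$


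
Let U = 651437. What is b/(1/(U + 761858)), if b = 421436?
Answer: 595613391620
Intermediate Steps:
b/(1/(U + 761858)) = 421436/(1/(651437 + 761858)) = 421436/(1/1413295) = 421436*1413295 = 595613391620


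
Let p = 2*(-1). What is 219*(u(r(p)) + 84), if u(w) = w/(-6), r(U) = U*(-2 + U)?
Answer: 18104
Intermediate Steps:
p = -2
u(w) = -w/6 (u(w) = w*(-⅙) = -w/6)
219*(u(r(p)) + 84) = 219*(-(-1)*(-2 - 2)/3 + 84) = 219*(-(-1)*(-4)/3 + 84) = 219*(-⅙*8 + 84) = 219*(-4/3 + 84) = 219*(248/3) = 18104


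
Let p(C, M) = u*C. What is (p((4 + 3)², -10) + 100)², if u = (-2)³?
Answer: 85264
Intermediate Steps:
u = -8
p(C, M) = -8*C
(p((4 + 3)², -10) + 100)² = (-8*(4 + 3)² + 100)² = (-8*7² + 100)² = (-8*49 + 100)² = (-392 + 100)² = (-292)² = 85264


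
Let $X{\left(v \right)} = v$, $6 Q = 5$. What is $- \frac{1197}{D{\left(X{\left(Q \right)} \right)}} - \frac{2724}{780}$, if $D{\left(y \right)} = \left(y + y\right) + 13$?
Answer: $- \frac{243403}{2860} \approx -85.106$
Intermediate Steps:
$Q = \frac{5}{6}$ ($Q = \frac{1}{6} \cdot 5 = \frac{5}{6} \approx 0.83333$)
$D{\left(y \right)} = 13 + 2 y$ ($D{\left(y \right)} = 2 y + 13 = 13 + 2 y$)
$- \frac{1197}{D{\left(X{\left(Q \right)} \right)}} - \frac{2724}{780} = - \frac{1197}{13 + 2 \cdot \frac{5}{6}} - \frac{2724}{780} = - \frac{1197}{13 + \frac{5}{3}} - \frac{227}{65} = - \frac{1197}{\frac{44}{3}} - \frac{227}{65} = \left(-1197\right) \frac{3}{44} - \frac{227}{65} = - \frac{3591}{44} - \frac{227}{65} = - \frac{243403}{2860}$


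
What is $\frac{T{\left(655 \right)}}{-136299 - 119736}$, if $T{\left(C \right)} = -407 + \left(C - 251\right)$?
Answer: $\frac{1}{85345} \approx 1.1717 \cdot 10^{-5}$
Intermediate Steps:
$T{\left(C \right)} = -658 + C$ ($T{\left(C \right)} = -407 + \left(-251 + C\right) = -658 + C$)
$\frac{T{\left(655 \right)}}{-136299 - 119736} = \frac{-658 + 655}{-136299 - 119736} = - \frac{3}{-136299 - 119736} = - \frac{3}{-256035} = \left(-3\right) \left(- \frac{1}{256035}\right) = \frac{1}{85345}$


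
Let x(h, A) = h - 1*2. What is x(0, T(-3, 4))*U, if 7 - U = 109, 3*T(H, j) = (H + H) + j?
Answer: 204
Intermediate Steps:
T(H, j) = j/3 + 2*H/3 (T(H, j) = ((H + H) + j)/3 = (2*H + j)/3 = (j + 2*H)/3 = j/3 + 2*H/3)
x(h, A) = -2 + h (x(h, A) = h - 2 = -2 + h)
U = -102 (U = 7 - 1*109 = 7 - 109 = -102)
x(0, T(-3, 4))*U = (-2 + 0)*(-102) = -2*(-102) = 204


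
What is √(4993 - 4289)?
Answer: 8*√11 ≈ 26.533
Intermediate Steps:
√(4993 - 4289) = √704 = 8*√11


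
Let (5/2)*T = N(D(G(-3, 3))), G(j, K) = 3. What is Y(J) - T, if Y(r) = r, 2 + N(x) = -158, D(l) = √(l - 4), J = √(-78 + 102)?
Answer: 64 + 2*√6 ≈ 68.899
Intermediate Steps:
J = 2*√6 (J = √24 = 2*√6 ≈ 4.8990)
D(l) = √(-4 + l)
N(x) = -160 (N(x) = -2 - 158 = -160)
T = -64 (T = (⅖)*(-160) = -64)
Y(J) - T = 2*√6 - 1*(-64) = 2*√6 + 64 = 64 + 2*√6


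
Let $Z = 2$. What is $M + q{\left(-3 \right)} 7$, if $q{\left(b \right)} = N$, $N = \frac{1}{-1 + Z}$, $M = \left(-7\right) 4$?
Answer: $-21$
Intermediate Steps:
$M = -28$
$N = 1$ ($N = \frac{1}{-1 + 2} = 1^{-1} = 1$)
$q{\left(b \right)} = 1$
$M + q{\left(-3 \right)} 7 = -28 + 1 \cdot 7 = -28 + 7 = -21$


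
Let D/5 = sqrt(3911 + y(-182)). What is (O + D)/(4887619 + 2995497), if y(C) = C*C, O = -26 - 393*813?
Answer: -319535/7883116 + 15*sqrt(4115)/7883116 ≈ -0.040412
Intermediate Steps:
O = -319535 (O = -26 - 319509 = -319535)
y(C) = C**2
D = 15*sqrt(4115) (D = 5*sqrt(3911 + (-182)**2) = 5*sqrt(3911 + 33124) = 5*sqrt(37035) = 5*(3*sqrt(4115)) = 15*sqrt(4115) ≈ 962.22)
(O + D)/(4887619 + 2995497) = (-319535 + 15*sqrt(4115))/(4887619 + 2995497) = (-319535 + 15*sqrt(4115))/7883116 = (-319535 + 15*sqrt(4115))*(1/7883116) = -319535/7883116 + 15*sqrt(4115)/7883116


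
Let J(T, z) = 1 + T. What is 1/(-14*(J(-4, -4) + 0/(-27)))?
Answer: 1/42 ≈ 0.023810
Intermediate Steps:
1/(-14*(J(-4, -4) + 0/(-27))) = 1/(-14*((1 - 4) + 0/(-27))) = 1/(-14*(-3 + 0*(-1/27))) = 1/(-14*(-3 + 0)) = 1/(-14*(-3)) = 1/42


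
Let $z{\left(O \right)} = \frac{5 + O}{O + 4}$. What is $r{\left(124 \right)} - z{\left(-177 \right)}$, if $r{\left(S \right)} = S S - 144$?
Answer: $\frac{2634964}{173} \approx 15231.0$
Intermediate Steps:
$r{\left(S \right)} = -144 + S^{2}$ ($r{\left(S \right)} = S^{2} - 144 = -144 + S^{2}$)
$z{\left(O \right)} = \frac{5 + O}{4 + O}$
$r{\left(124 \right)} - z{\left(-177 \right)} = \left(-144 + 124^{2}\right) - \frac{5 - 177}{4 - 177} = \left(-144 + 15376\right) - \frac{1}{-173} \left(-172\right) = 15232 - \left(- \frac{1}{173}\right) \left(-172\right) = 15232 - \frac{172}{173} = \frac{2634964}{173}$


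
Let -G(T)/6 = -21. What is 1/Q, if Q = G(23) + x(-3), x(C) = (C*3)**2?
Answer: 1/207 ≈ 0.0048309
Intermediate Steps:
x(C) = 9*C**2 (x(C) = (3*C)**2 = 9*C**2)
G(T) = 126 (G(T) = -6*(-21) = 126)
Q = 207 (Q = 126 + 9*(-3)**2 = 126 + 9*9 = 126 + 81 = 207)
1/Q = 1/207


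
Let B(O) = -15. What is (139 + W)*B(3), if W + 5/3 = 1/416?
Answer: -856975/416 ≈ -2060.0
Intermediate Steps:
W = -2077/1248 (W = -5/3 + 1/416 = -2077/1248 ≈ -1.6643)
(139 + W)*B(3) = (139 - 2077/1248)*(-15) = (171395/1248)*(-15) = -856975/416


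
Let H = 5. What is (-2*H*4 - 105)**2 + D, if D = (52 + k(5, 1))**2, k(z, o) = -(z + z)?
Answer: 22789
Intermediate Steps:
k(z, o) = -2*z
D = 1764 (D = (52 - 2*5)**2 = (52 - 10)**2 = 42**2 = 1764)
(-2*H*4 - 105)**2 + D = (-2*5*4 - 105)**2 + 1764 = (-10*4 - 105)**2 + 1764 = (-40 - 105)**2 + 1764 = (-145)**2 + 1764 = 21025 + 1764 = 22789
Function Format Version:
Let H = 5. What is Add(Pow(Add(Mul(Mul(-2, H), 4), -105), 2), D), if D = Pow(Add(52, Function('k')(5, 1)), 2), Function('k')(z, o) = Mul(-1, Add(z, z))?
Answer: 22789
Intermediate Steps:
Function('k')(z, o) = Mul(-2, z) (Function('k')(z, o) = Mul(-1, Mul(2, z)) = Mul(-2, z))
D = 1764 (D = Pow(Add(52, Mul(-2, 5)), 2) = Pow(Add(52, -10), 2) = Pow(42, 2) = 1764)
Add(Pow(Add(Mul(Mul(-2, H), 4), -105), 2), D) = Add(Pow(Add(Mul(Mul(-2, 5), 4), -105), 2), 1764) = Add(Pow(Add(Mul(-10, 4), -105), 2), 1764) = Add(Pow(Add(-40, -105), 2), 1764) = Add(Pow(-145, 2), 1764) = Add(21025, 1764) = 22789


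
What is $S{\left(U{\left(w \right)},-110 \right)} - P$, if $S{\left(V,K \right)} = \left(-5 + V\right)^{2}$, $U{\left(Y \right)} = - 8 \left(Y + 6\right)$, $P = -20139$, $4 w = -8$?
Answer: $21508$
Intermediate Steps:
$w = -2$ ($w = \frac{1}{4} \left(-8\right) = -2$)
$U{\left(Y \right)} = -48 - 8 Y$ ($U{\left(Y \right)} = - 8 \left(6 + Y\right) = -48 - 8 Y$)
$S{\left(U{\left(w \right)},-110 \right)} - P = \left(-5 - 32\right)^{2} - -20139 = \left(-5 + \left(-48 + 16\right)\right)^{2} + 20139 = \left(-5 - 32\right)^{2} + 20139 = \left(-37\right)^{2} + 20139 = 1369 + 20139 = 21508$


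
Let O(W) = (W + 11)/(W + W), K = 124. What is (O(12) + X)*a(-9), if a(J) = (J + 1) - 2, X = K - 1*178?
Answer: 6365/12 ≈ 530.42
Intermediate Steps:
X = -54 (X = 124 - 1*178 = 124 - 178 = -54)
a(J) = -1 + J (a(J) = (1 + J) - 2 = -1 + J)
O(W) = (11 + W)/(2*W) (O(W) = (11 + W)/((2*W)) = (11 + W)*(1/(2*W)) = (11 + W)/(2*W))
(O(12) + X)*a(-9) = ((1/2)*(11 + 12)/12 - 54)*(-1 - 9) = ((1/2)*(1/12)*23 - 54)*(-10) = (23/24 - 54)*(-10) = -1273/24*(-10) = 6365/12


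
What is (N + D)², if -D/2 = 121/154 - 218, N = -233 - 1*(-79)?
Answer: 3853369/49 ≈ 78640.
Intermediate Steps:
N = -154 (N = -233 + 79 = -154)
D = 3041/7 (D = -2*(121/154 - 218) = -2*(121*(1/154) - 218) = -2*(11/14 - 218) = -2*(-3041/14) = 3041/7 ≈ 434.43)
(N + D)² = (-154 + 3041/7)² = (1963/7)² = 3853369/49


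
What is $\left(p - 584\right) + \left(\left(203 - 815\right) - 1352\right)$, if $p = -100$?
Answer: $-2648$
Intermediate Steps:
$\left(p - 584\right) + \left(\left(203 - 815\right) - 1352\right) = \left(-100 - 584\right) + \left(\left(203 - 815\right) - 1352\right) = -684 - 1964 = -2648$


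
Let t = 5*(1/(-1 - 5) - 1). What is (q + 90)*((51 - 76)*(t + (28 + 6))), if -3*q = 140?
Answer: -274625/9 ≈ -30514.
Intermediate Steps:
t = -35/6 (t = 5*(1/(-6) - 1) = 5*(-⅙ - 1) = 5*(-7/6) = -35/6 ≈ -5.8333)
q = -140/3 (q = -⅓*140 = -140/3 ≈ -46.667)
(q + 90)*((51 - 76)*(t + (28 + 6))) = (-140/3 + 90)*((51 - 76)*(-35/6 + (28 + 6))) = 130*(-25*(-35/6 + 34))/3 = 130*(-25*169/6)/3 = (130/3)*(-4225/6) = -274625/9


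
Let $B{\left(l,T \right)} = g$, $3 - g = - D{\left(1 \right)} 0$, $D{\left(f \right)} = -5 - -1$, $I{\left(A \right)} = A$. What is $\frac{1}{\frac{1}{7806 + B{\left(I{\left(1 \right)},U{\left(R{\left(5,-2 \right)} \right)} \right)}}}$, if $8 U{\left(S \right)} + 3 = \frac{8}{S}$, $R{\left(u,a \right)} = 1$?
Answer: $7809$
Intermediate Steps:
$D{\left(f \right)} = -4$ ($D{\left(f \right)} = -5 + 1 = -4$)
$U{\left(S \right)} = - \frac{3}{8} + \frac{1}{S}$ ($U{\left(S \right)} = - \frac{3}{8} + \frac{8 \frac{1}{S}}{8} = - \frac{3}{8} + \frac{1}{S}$)
$g = 3$ ($g = 3 - \left(-1\right) \left(-4\right) 0 = 3 - 4 \cdot 0 = 3 - 0 = 3 + 0 = 3$)
$B{\left(l,T \right)} = 3$
$\frac{1}{\frac{1}{7806 + B{\left(I{\left(1 \right)},U{\left(R{\left(5,-2 \right)} \right)} \right)}}} = \frac{1}{\frac{1}{7806 + 3}} = \frac{1}{\frac{1}{7809}} = 7809$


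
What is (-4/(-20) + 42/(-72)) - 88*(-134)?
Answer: 707497/60 ≈ 11792.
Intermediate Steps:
(-4/(-20) + 42/(-72)) - 88*(-134) = (-4*(-1/20) + 42*(-1/72)) + 11792 = (⅕ - 7/12) + 11792 = -23/60 + 11792 = 707497/60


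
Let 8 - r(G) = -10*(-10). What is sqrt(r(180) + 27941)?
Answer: sqrt(27849) ≈ 166.88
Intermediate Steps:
r(G) = -92 (r(G) = 8 - (-10)*(-10) = 8 - 1*100 = 8 - 100 = -92)
sqrt(r(180) + 27941) = sqrt(-92 + 27941) = sqrt(27849)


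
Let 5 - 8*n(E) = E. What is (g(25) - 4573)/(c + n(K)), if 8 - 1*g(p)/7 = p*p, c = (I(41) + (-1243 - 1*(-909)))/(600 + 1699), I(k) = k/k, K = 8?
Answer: 54513888/3187 ≈ 17105.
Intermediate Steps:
n(E) = 5/8 - E/8
I(k) = 1
c = -333/2299 (c = (1 + (-1243 - 1*(-909)))/(600 + 1699) = (1 + (-1243 + 909))/2299 = (1 - 334)*(1/2299) = -333*1/2299 = -333/2299 ≈ -0.14485)
g(p) = 56 - 7*p**2 (g(p) = 56 - 7*p*p = 56 - 7*p**2)
(g(25) - 4573)/(c + n(K)) = ((56 - 7*25**2) - 4573)/(-333/2299 + (5/8 - 1/8*8)) = ((56 - 7*625) - 4573)/(-333/2299 + (5/8 - 1)) = ((56 - 4375) - 4573)/(-333/2299 - 3/8) = (-4319 - 4573)/(-9561/18392) = -8892*(-18392/9561) = 54513888/3187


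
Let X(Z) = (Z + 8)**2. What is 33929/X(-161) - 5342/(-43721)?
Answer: 1608460687/1023464889 ≈ 1.5716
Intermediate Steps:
X(Z) = (8 + Z)**2
33929/X(-161) - 5342/(-43721) = 33929/((8 - 161)**2) - 5342/(-43721) = 33929/((-153)**2) - 5342*(-1/43721) = 33929/23409 + 5342/43721 = 1608460687/1023464889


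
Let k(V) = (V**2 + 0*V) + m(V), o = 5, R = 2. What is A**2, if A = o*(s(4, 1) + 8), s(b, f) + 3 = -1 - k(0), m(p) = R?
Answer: 100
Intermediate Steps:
m(p) = 2
k(V) = 2 + V**2 (k(V) = (V**2 + 0*V) + 2 = (V**2 + 0) + 2 = V**2 + 2 = 2 + V**2)
s(b, f) = -6 (s(b, f) = -3 + (-1 - (2 + 0**2)) = -3 + (-1 - (2 + 0)) = -3 + (-1 - 1*2) = -3 + (-1 - 2) = -3 - 3 = -6)
A = 10 (A = 5*(-6 + 8) = 5*2 = 10)
A**2 = 10**2 = 100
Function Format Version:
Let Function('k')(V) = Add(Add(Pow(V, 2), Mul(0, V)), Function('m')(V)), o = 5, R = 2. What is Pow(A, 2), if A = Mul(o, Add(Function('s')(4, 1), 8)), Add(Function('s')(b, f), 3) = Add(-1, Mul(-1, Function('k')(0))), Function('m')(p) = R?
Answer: 100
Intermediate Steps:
Function('m')(p) = 2
Function('k')(V) = Add(2, Pow(V, 2)) (Function('k')(V) = Add(Add(Pow(V, 2), Mul(0, V)), 2) = Add(Add(Pow(V, 2), 0), 2) = Add(Pow(V, 2), 2) = Add(2, Pow(V, 2)))
Function('s')(b, f) = -6 (Function('s')(b, f) = Add(-3, Add(-1, Mul(-1, Add(2, Pow(0, 2))))) = Add(-3, Add(-1, Mul(-1, Add(2, 0)))) = Add(-3, Add(-1, Mul(-1, 2))) = Add(-3, Add(-1, -2)) = Add(-3, -3) = -6)
A = 10 (A = Mul(5, Add(-6, 8)) = Mul(5, 2) = 10)
Pow(A, 2) = Pow(10, 2) = 100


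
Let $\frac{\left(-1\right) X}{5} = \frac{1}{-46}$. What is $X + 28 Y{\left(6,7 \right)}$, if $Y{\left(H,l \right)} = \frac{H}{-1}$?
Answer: $- \frac{7723}{46} \approx -167.89$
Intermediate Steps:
$Y{\left(H,l \right)} = - H$ ($Y{\left(H,l \right)} = H \left(-1\right) = - H$)
$X = \frac{5}{46}$ ($X = - \frac{5}{-46} = \left(-5\right) \left(- \frac{1}{46}\right) = \frac{5}{46} \approx 0.1087$)
$X + 28 Y{\left(6,7 \right)} = \frac{5}{46} + 28 \left(\left(-1\right) 6\right) = \frac{5}{46} + 28 \left(-6\right) = \frac{5}{46} - 168 = - \frac{7723}{46}$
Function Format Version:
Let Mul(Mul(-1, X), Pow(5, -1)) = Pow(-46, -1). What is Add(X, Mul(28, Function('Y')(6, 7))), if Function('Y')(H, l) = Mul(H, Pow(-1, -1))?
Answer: Rational(-7723, 46) ≈ -167.89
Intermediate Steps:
Function('Y')(H, l) = Mul(-1, H) (Function('Y')(H, l) = Mul(H, -1) = Mul(-1, H))
X = Rational(5, 46) (X = Mul(-5, Pow(-46, -1)) = Mul(-5, Rational(-1, 46)) = Rational(5, 46) ≈ 0.10870)
Add(X, Mul(28, Function('Y')(6, 7))) = Add(Rational(5, 46), Mul(28, Mul(-1, 6))) = Add(Rational(5, 46), Mul(28, -6)) = Add(Rational(5, 46), -168) = Rational(-7723, 46)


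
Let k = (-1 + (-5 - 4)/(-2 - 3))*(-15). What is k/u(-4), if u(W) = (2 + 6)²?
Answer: -3/16 ≈ -0.18750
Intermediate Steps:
u(W) = 64 (u(W) = 8² = 64)
k = -12 (k = (-1 - 9/(-5))*(-15) = (-1 - 9*(-⅕))*(-15) = (-1 + 9/5)*(-15) = (⅘)*(-15) = -12)
k/u(-4) = -12/64 = -12*1/64 = -3/16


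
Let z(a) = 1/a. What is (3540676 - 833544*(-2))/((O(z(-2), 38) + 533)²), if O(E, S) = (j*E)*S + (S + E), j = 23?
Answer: 20831056/71289 ≈ 292.21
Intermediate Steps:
O(E, S) = E + S + 23*E*S (O(E, S) = (23*E)*S + (S + E) = 23*E*S + (E + S) = E + S + 23*E*S)
(3540676 - 833544*(-2))/((O(z(-2), 38) + 533)²) = (3540676 - 833544*(-2))/(((1/(-2) + 38 + 23*38/(-2)) + 533)²) = (3540676 + 1667088)/(((-½ + 38 + 23*(-½)*38) + 533)²) = 5207764/(((-½ + 38 - 437) + 533)²) = 5207764/((-799/2 + 533)²) = 5207764/((267/2)²) = 5207764/(71289/4) = 5207764*(4/71289) = 20831056/71289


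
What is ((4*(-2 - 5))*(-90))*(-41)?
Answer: -103320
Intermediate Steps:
((4*(-2 - 5))*(-90))*(-41) = ((4*(-7))*(-90))*(-41) = -28*(-90)*(-41) = 2520*(-41) = -103320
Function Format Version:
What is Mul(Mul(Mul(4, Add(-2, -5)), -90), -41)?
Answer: -103320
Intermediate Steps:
Mul(Mul(Mul(4, Add(-2, -5)), -90), -41) = Mul(Mul(Mul(4, -7), -90), -41) = Mul(Mul(-28, -90), -41) = Mul(2520, -41) = -103320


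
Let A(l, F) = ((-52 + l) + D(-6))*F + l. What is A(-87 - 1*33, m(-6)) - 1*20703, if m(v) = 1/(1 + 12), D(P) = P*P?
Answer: -270835/13 ≈ -20833.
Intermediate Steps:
D(P) = P**2
m(v) = 1/13
A(l, F) = l + F*(-16 + l) (A(l, F) = ((-52 + l) + (-6)**2)*F + l = ((-52 + l) + 36)*F + l = (-16 + l)*F + l = F*(-16 + l) + l = l + F*(-16 + l))
A(-87 - 1*33, m(-6)) - 1*20703 = ((-87 - 1*33) - 16*1/13 + (-87 - 1*33)/13) - 1*20703 = ((-87 - 33) - 16/13 + (-87 - 33)/13) - 20703 = (-120 - 16/13 + (1/13)*(-120)) - 20703 = (-120 - 16/13 - 120/13) - 20703 = -1696/13 - 20703 = -270835/13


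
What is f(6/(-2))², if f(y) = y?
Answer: 9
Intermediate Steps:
f(6/(-2))² = (6/(-2))² = (6*(-½))² = (-3)² = 9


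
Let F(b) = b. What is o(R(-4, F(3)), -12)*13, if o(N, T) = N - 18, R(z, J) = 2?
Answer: -208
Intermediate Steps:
o(N, T) = -18 + N
o(R(-4, F(3)), -12)*13 = (-18 + 2)*13 = -16*13 = -208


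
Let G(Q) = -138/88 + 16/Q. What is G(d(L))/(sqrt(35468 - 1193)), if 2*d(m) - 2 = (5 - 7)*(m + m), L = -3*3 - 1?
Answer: -149*sqrt(1371)/1266804 ≈ -0.0043551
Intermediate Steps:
L = -10 (L = -9 - 1 = -10)
d(m) = 1 - 2*m (d(m) = 1 + ((5 - 7)*(m + m))/2 = 1 + (-4*m)/2 = 1 - 2*m)
G(Q) = -69/44 + 16/Q (G(Q) = -138*1/88 + 16/Q = -69/44 + 16/Q)
G(d(L))/(sqrt(35468 - 1193)) = (-69/44 + 16/(1 - 2*(-10)))/(sqrt(35468 - 1193)) = (-69/44 + 16/(1 + 20))/(sqrt(34275)) = (-69/44 + 16/21)/((5*sqrt(1371))) = (-69/44 + 16*(1/21))*(sqrt(1371)/6855) = (-69/44 + 16/21)*(sqrt(1371)/6855) = -149*sqrt(1371)/1266804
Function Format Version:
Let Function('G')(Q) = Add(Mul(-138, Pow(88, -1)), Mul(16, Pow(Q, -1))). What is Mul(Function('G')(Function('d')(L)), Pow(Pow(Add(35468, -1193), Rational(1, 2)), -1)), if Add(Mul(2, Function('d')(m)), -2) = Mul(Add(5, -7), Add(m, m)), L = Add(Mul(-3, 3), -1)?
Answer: Mul(Rational(-149, 1266804), Pow(1371, Rational(1, 2))) ≈ -0.0043551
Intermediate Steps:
L = -10 (L = Add(-9, -1) = -10)
Function('d')(m) = Add(1, Mul(-2, m)) (Function('d')(m) = Add(1, Mul(Rational(1, 2), Mul(Add(5, -7), Add(m, m)))) = Add(1, Mul(Rational(1, 2), Mul(-2, Mul(2, m)))) = Add(1, Mul(Rational(1, 2), Mul(-4, m))) = Add(1, Mul(-2, m)))
Function('G')(Q) = Add(Rational(-69, 44), Mul(16, Pow(Q, -1))) (Function('G')(Q) = Add(Mul(-138, Rational(1, 88)), Mul(16, Pow(Q, -1))) = Add(Rational(-69, 44), Mul(16, Pow(Q, -1))))
Mul(Function('G')(Function('d')(L)), Pow(Pow(Add(35468, -1193), Rational(1, 2)), -1)) = Mul(Add(Rational(-69, 44), Mul(16, Pow(Add(1, Mul(-2, -10)), -1))), Pow(Pow(Add(35468, -1193), Rational(1, 2)), -1)) = Mul(Add(Rational(-69, 44), Mul(16, Pow(Add(1, 20), -1))), Pow(Pow(34275, Rational(1, 2)), -1)) = Mul(Add(Rational(-69, 44), Mul(16, Pow(21, -1))), Pow(Mul(5, Pow(1371, Rational(1, 2))), -1)) = Mul(Add(Rational(-69, 44), Mul(16, Rational(1, 21))), Mul(Rational(1, 6855), Pow(1371, Rational(1, 2)))) = Mul(Add(Rational(-69, 44), Rational(16, 21)), Mul(Rational(1, 6855), Pow(1371, Rational(1, 2)))) = Mul(Rational(-745, 924), Mul(Rational(1, 6855), Pow(1371, Rational(1, 2)))) = Mul(Rational(-149, 1266804), Pow(1371, Rational(1, 2)))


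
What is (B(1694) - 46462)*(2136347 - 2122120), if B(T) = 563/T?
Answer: -1119751186755/1694 ≈ -6.6101e+8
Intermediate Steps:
(B(1694) - 46462)*(2136347 - 2122120) = (563/1694 - 46462)*(2136347 - 2122120) = (563*(1/1694) - 46462)*14227 = (563/1694 - 46462)*14227 = -78706065/1694*14227 = -1119751186755/1694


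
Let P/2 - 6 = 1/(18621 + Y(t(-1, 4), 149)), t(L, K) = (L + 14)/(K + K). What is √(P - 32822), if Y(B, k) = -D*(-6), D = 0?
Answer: 16*I*√4937757467/6207 ≈ 181.14*I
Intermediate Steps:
t(L, K) = (14 + L)/(2*K) (t(L, K) = (14 + L)/((2*K)) = (14 + L)*(1/(2*K)) = (14 + L)/(2*K))
Y(B, k) = 0 (Y(B, k) = -1*0*(-6) = 0*(-6) = 0)
P = 223454/18621 (P = 12 + 2/(18621 + 0) = 12 + 2/18621 = 223454/18621 ≈ 12.000)
√(P - 32822) = √(223454/18621 - 32822) = √(-610955008/18621) = 16*I*√4937757467/6207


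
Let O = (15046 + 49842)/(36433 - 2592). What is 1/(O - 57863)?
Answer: -33841/1958076895 ≈ -1.7283e-5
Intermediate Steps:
O = 64888/33841 ≈ 1.9174
1/(O - 57863) = 1/(64888/33841 - 57863) = 1/(-1958076895/33841) = -33841/1958076895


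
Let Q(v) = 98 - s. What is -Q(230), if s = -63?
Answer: -161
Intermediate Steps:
Q(v) = 161 (Q(v) = 98 - 1*(-63) = 98 + 63 = 161)
-Q(230) = -1*161 = -161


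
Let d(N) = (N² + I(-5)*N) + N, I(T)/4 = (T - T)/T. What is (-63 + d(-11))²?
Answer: 2209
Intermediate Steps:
I(T) = 0 (I(T) = 4*((T - T)/T) = 4*(0/T) = 4*0 = 0)
d(N) = N + N² (d(N) = (N² + 0*N) + N = (N² + 0) + N = N² + N = N + N²)
(-63 + d(-11))² = (-63 - 11*(1 - 11))² = (-63 - 11*(-10))² = (-63 + 110)² = 47² = 2209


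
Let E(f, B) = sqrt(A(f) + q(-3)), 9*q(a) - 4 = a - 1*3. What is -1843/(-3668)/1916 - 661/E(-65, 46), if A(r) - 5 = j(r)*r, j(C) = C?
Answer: 1843/7027888 - 1983*sqrt(9517)/19034 ≈ -10.163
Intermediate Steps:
q(a) = 1/9 + a/9 (q(a) = 4/9 + (a - 1*3)/9 = 4/9 + (a - 3)/9 = 4/9 + (-3 + a)/9 = 4/9 + (-1/3 + a/9) = 1/9 + a/9)
A(r) = 5 + r**2 (A(r) = 5 + r*r = 5 + r**2)
E(f, B) = sqrt(43/9 + f**2) (E(f, B) = sqrt((5 + f**2) + (1/9 + (1/9)*(-3))) = sqrt((5 + f**2) + (1/9 - 1/3)) = sqrt((5 + f**2) - 2/9) = sqrt(43/9 + f**2))
-1843/(-3668)/1916 - 661/E(-65, 46) = -1843/(-3668)/1916 - 661*3/sqrt(43 + 9*(-65)**2) = -1843*(-1/3668)*(1/1916) - 661*3/sqrt(43 + 9*4225) = (1843/3668)*(1/1916) - 661*3/sqrt(43 + 38025) = 1843/7027888 - 661*3*sqrt(9517)/19034 = 1843/7027888 - 1983*sqrt(9517)/19034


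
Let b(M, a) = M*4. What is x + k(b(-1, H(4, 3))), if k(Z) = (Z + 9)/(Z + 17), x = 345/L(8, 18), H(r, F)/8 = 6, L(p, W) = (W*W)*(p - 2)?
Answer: 4735/8424 ≈ 0.56208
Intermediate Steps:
L(p, W) = W²*(-2 + p)
H(r, F) = 48 (H(r, F) = 8*6 = 48)
x = 115/648 (x = 345/((18²*(-2 + 8))) = 345/((324*6)) = 345/1944 = 345*(1/1944) = 115/648 ≈ 0.17747)
b(M, a) = 4*M
k(Z) = (9 + Z)/(17 + Z)
x + k(b(-1, H(4, 3))) = 115/648 + (9 + 4*(-1))/(17 + 4*(-1)) = 115/648 + (9 - 4)/(17 - 4) = 115/648 + 5/13 = 4735/8424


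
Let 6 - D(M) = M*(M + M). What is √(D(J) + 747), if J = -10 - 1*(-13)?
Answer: 7*√15 ≈ 27.111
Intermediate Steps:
J = 3 (J = -10 + 13 = 3)
D(M) = 6 - 2*M² (D(M) = 6 - M*(M + M) = 6 - M*2*M = 6 - 2*M²)
√(D(J) + 747) = √((6 - 2*3²) + 747) = √((6 - 2*9) + 747) = √((6 - 18) + 747) = √(-12 + 747) = √735 = 7*√15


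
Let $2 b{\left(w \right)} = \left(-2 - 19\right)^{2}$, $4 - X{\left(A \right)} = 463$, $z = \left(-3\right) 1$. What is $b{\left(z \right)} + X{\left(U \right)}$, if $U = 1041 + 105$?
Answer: $- \frac{477}{2} \approx -238.5$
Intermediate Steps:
$U = 1146$
$z = -3$
$X{\left(A \right)} = -459$ ($X{\left(A \right)} = 4 - 463 = -459$)
$b{\left(w \right)} = \frac{441}{2}$ ($b{\left(w \right)} = \frac{\left(-2 - 19\right)^{2}}{2} = \frac{\left(-21\right)^{2}}{2} = \frac{1}{2} \cdot 441 = \frac{441}{2}$)
$b{\left(z \right)} + X{\left(U \right)} = \frac{441}{2} - 459 = - \frac{477}{2}$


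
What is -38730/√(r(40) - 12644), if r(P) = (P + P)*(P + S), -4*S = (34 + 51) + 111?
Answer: 19365*I*√3341/3341 ≈ 335.03*I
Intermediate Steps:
S = -49 (S = -((34 + 51) + 111)/4 = -(85 + 111)/4 = -¼*196 = -49)
r(P) = 2*P*(-49 + P) (r(P) = (P + P)*(P - 49) = (2*P)*(-49 + P) = 2*P*(-49 + P))
-38730/√(r(40) - 12644) = -38730/√(2*40*(-49 + 40) - 12644) = -38730/√(2*40*(-9) - 12644) = -38730/√(-720 - 12644) = -38730*(-I*√3341/6682) = -(-19365)*I*√3341/3341 = 19365*I*√3341/3341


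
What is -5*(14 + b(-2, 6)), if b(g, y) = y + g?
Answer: -90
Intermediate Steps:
b(g, y) = g + y
-5*(14 + b(-2, 6)) = -5*(14 + (-2 + 6)) = -5*(14 + 4) = -5*18 = -90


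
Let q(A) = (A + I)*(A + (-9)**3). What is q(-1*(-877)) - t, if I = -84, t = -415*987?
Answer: 526969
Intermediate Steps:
t = -409605
q(A) = (-729 + A)*(-84 + A) (q(A) = (A - 84)*(A + (-9)**3) = (-84 + A)*(A - 729) = (-84 + A)*(-729 + A) = (-729 + A)*(-84 + A))
q(-1*(-877)) - t = (61236 + (-1*(-877))**2 - (-813)*(-877)) - 1*(-409605) = (61236 + 877**2 - 813*877) + 409605 = (61236 + 769129 - 713001) + 409605 = 117364 + 409605 = 526969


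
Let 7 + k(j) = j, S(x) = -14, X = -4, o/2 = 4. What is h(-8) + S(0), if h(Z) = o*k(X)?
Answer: -102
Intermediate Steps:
o = 8 (o = 2*4 = 8)
k(j) = -7 + j
h(Z) = -88 (h(Z) = 8*(-7 - 4) = 8*(-11) = -88)
h(-8) + S(0) = -88 - 14 = -102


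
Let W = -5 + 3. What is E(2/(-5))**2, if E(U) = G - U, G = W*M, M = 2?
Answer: 324/25 ≈ 12.960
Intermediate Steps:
W = -2
G = -4 (G = -2*2 = -4)
E(U) = -4 - U
E(2/(-5))**2 = (-4 - 2/(-5))**2 = (-4 - 2*(-1)/5)**2 = (-4 - 1*(-2/5))**2 = (-4 + 2/5)**2 = (-18/5)**2 = 324/25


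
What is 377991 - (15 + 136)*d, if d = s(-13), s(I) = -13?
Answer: 379954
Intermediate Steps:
d = -13
377991 - (15 + 136)*d = 377991 - (15 + 136)*(-13) = 377991 - 151*(-13) = 377991 - 1*(-1963) = 377991 + 1963 = 379954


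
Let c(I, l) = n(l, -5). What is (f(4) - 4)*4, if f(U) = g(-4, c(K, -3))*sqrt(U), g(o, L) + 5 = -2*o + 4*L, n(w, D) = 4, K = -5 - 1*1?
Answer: 136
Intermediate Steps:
K = -6 (K = -5 - 1 = -6)
c(I, l) = 4
g(o, L) = -5 - 2*o + 4*L (g(o, L) = -5 + (-2*o + 4*L) = -5 - 2*o + 4*L)
f(U) = 19*sqrt(U) (f(U) = (-5 - 2*(-4) + 4*4)*sqrt(U) = (-5 + 8 + 16)*sqrt(U) = 19*sqrt(U))
(f(4) - 4)*4 = (19*sqrt(4) - 4)*4 = (19*2 - 4)*4 = (38 - 4)*4 = 34*4 = 136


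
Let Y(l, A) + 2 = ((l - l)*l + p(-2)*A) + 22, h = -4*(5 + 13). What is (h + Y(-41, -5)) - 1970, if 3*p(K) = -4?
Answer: -6046/3 ≈ -2015.3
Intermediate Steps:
p(K) = -4/3 (p(K) = (⅓)*(-4) = -4/3)
h = -72 (h = -4*18 = -72)
Y(l, A) = 20 - 4*A/3 (Y(l, A) = -2 + (((l - l)*l - 4*A/3) + 22) = -2 + ((0*l - 4*A/3) + 22) = -2 + ((0 - 4*A/3) + 22) = -2 + (-4*A/3 + 22) = -2 + (22 - 4*A/3) = 20 - 4*A/3)
(h + Y(-41, -5)) - 1970 = (-72 + (20 - 4/3*(-5))) - 1970 = (-72 + (20 + 20/3)) - 1970 = (-72 + 80/3) - 1970 = -136/3 - 1970 = -6046/3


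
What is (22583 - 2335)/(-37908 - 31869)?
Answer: -20248/69777 ≈ -0.29018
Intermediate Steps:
(22583 - 2335)/(-37908 - 31869) = 20248/(-69777) = 20248*(-1/69777) = -20248/69777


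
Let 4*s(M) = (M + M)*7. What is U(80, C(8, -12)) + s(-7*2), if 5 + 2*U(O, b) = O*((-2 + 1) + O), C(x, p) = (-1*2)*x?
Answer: 6217/2 ≈ 3108.5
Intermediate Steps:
C(x, p) = -2*x
U(O, b) = -5/2 + O*(-1 + O)/2 (U(O, b) = -5/2 + (O*((-2 + 1) + O))/2 = -5/2 + (O*(-1 + O))/2 = -5/2 + O*(-1 + O)/2)
s(M) = 7*M/2 (s(M) = ((M + M)*7)/4 = ((2*M)*7)/4 = (14*M)/4 = 7*M/2)
U(80, C(8, -12)) + s(-7*2) = (-5/2 + (½)*80² - ½*80) + 7*(-7*2)/2 = (-5/2 + (½)*6400 - 40) + (7/2)*(-14) = (-5/2 + 3200 - 40) - 49 = 6315/2 - 49 = 6217/2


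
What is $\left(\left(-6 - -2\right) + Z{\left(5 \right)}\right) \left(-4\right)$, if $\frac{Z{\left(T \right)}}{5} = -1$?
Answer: $36$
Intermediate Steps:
$Z{\left(T \right)} = -5$ ($Z{\left(T \right)} = 5 \left(-1\right) = -5$)
$\left(\left(-6 - -2\right) + Z{\left(5 \right)}\right) \left(-4\right) = \left(\left(-6 - -2\right) - 5\right) \left(-4\right) = \left(\left(-6 + 2\right) - 5\right) \left(-4\right) = \left(-4 - 5\right) \left(-4\right) = \left(-9\right) \left(-4\right) = 36$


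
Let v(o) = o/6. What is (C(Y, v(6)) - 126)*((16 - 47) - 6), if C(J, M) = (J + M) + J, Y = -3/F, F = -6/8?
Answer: 4329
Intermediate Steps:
F = -3/4 (F = -6*1/8 = -3/4 ≈ -0.75000)
v(o) = o/6 (v(o) = o*(1/6) = o/6)
Y = 4 (Y = -3/(-3/4) = -3*(-4/3) = 4)
C(J, M) = M + 2*J
(C(Y, v(6)) - 126)*((16 - 47) - 6) = (((1/6)*6 + 2*4) - 126)*((16 - 47) - 6) = ((1 + 8) - 126)*(-31 - 6) = (9 - 126)*(-37) = -117*(-37) = 4329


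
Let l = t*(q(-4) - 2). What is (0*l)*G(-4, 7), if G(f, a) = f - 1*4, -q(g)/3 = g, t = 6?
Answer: 0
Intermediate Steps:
q(g) = -3*g
G(f, a) = -4 + f (G(f, a) = f - 4 = -4 + f)
l = 60 (l = 6*(-3*(-4) - 2) = 6*(12 - 2) = 6*10 = 60)
(0*l)*G(-4, 7) = (0*60)*(-4 - 4) = 0*(-8) = 0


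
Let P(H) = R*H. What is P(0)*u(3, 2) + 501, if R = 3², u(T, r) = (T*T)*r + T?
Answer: 501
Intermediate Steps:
u(T, r) = T + r*T² (u(T, r) = T²*r + T = r*T² + T = T + r*T²)
R = 9
P(H) = 9*H
P(0)*u(3, 2) + 501 = (9*0)*(3*(1 + 3*2)) + 501 = 0*(3*(1 + 6)) + 501 = 0*(3*7) + 501 = 0*21 + 501 = 0 + 501 = 501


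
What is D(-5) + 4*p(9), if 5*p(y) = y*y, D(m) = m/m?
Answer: 329/5 ≈ 65.800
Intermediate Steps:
D(m) = 1
p(y) = y**2/5 (p(y) = (y*y)/5 = y**2/5)
D(-5) + 4*p(9) = 1 + 4*((1/5)*9**2) = 1 + 4*((1/5)*81) = 1 + 4*(81/5) = 1 + 324/5 = 329/5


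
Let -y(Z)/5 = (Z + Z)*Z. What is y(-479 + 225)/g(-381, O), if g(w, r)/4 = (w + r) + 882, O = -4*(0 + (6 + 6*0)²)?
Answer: -161290/357 ≈ -451.79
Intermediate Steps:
y(Z) = -10*Z² (y(Z) = -5*(Z + Z)*Z = -5*2*Z*Z = -10*Z²)
O = -144 (O = -4*(0 + (6 + 0)²) = -4*(0 + 6²) = -4*(0 + 36) = -4*36 = -144)
g(w, r) = 3528 + 4*r + 4*w (g(w, r) = 4*((w + r) + 882) = 4*((r + w) + 882) = 4*(882 + r + w) = 3528 + 4*r + 4*w)
y(-479 + 225)/g(-381, O) = (-10*(-479 + 225)²)/(3528 + 4*(-144) + 4*(-381)) = (-10*(-254)²)/(3528 - 576 - 1524) = -10*64516/1428 = -645160*1/1428 = -161290/357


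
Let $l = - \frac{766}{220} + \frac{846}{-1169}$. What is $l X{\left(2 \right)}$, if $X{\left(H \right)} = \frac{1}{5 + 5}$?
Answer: $- \frac{540787}{1285900} \approx -0.42055$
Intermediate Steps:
$X{\left(H \right)} = \frac{1}{10}$
$l = - \frac{540787}{128590}$ ($l = \left(-766\right) \frac{1}{220} + 846 \left(- \frac{1}{1169}\right) = - \frac{383}{110} - \frac{846}{1169} = - \frac{540787}{128590} \approx -4.2055$)
$l X{\left(2 \right)} = \left(- \frac{540787}{128590}\right) \frac{1}{10} = - \frac{540787}{1285900}$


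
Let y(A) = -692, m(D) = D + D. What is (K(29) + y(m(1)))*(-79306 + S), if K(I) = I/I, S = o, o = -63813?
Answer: 98895229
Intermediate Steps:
m(D) = 2*D
S = -63813
K(I) = 1
(K(29) + y(m(1)))*(-79306 + S) = (1 - 692)*(-79306 - 63813) = -691*(-143119) = 98895229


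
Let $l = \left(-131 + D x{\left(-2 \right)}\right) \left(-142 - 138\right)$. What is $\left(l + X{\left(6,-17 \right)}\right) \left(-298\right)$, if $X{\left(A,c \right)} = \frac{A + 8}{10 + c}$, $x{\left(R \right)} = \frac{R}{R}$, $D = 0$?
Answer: $-10930044$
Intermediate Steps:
$x{\left(R \right)} = 1$
$X{\left(A,c \right)} = \frac{8 + A}{10 + c}$
$l = 36680$ ($l = \left(-131 + 0 \cdot 1\right) \left(-142 - 138\right) = \left(-131 + 0\right) \left(-280\right) = \left(-131\right) \left(-280\right) = 36680$)
$\left(l + X{\left(6,-17 \right)}\right) \left(-298\right) = \left(36680 + \frac{8 + 6}{10 - 17}\right) \left(-298\right) = \left(36680 + \frac{1}{-7} \cdot 14\right) \left(-298\right) = \left(36680 - 2\right) \left(-298\right) = 36678 \left(-298\right) = -10930044$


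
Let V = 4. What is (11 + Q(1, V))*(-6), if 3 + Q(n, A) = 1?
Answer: -54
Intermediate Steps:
Q(n, A) = -2 (Q(n, A) = -3 + 1 = -2)
(11 + Q(1, V))*(-6) = (11 - 2)*(-6) = 9*(-6) = -54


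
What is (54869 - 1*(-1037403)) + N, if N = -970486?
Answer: 121786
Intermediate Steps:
(54869 - 1*(-1037403)) + N = (54869 - 1*(-1037403)) - 970486 = (54869 + 1037403) - 970486 = 1092272 - 970486 = 121786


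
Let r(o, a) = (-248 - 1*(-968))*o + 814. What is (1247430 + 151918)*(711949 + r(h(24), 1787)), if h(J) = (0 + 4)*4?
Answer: 1013523967484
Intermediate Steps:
h(J) = 16 (h(J) = 4*4 = 16)
r(o, a) = 814 + 720*o (r(o, a) = (-248 + 968)*o + 814 = 720*o + 814 = 814 + 720*o)
(1247430 + 151918)*(711949 + r(h(24), 1787)) = (1247430 + 151918)*(711949 + (814 + 720*16)) = 1399348*(711949 + (814 + 11520)) = 1399348*(711949 + 12334) = 1399348*724283 = 1013523967484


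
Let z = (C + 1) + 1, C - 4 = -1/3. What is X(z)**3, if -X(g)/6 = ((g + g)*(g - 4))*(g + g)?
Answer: -1544804416000/729 ≈ -2.1191e+9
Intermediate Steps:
C = 11/3 (C = 4 - 1/3 = 11/3 ≈ 3.6667)
z = 17/3 (z = (11/3 + 1) + 1 = 14/3 + 1 = 17/3 ≈ 5.6667)
X(g) = -24*g**2*(-4 + g) (X(g) = -6*(g + g)*(g - 4)*(g + g) = -6*(2*g)*(-4 + g)*2*g = -6*2*g*(-4 + g)*2*g = -24*g**2*(-4 + g))
X(z)**3 = (24*(17/3)**2*(4 - 1*17/3))**3 = (24*(289/9)*(4 - 17/3))**3 = (24*(289/9)*(-5/3))**3 = (-11560/9)**3 = -1544804416000/729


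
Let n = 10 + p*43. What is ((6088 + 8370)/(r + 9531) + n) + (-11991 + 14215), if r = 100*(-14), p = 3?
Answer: 19228011/8131 ≈ 2364.8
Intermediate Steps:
n = 139 (n = 10 + 3*43 = 10 + 129 = 139)
r = -1400
((6088 + 8370)/(r + 9531) + n) + (-11991 + 14215) = ((6088 + 8370)/(-1400 + 9531) + 139) + (-11991 + 14215) = (14458/8131 + 139) + 2224 = 1144667/8131 + 2224 = 19228011/8131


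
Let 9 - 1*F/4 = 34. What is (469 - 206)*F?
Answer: -26300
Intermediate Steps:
F = -100 (F = 36 - 4*34 = 36 - 136 = -100)
(469 - 206)*F = (469 - 206)*(-100) = 263*(-100) = -26300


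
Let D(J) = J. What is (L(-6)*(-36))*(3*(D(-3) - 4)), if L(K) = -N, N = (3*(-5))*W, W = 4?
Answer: 45360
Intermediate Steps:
N = -60 (N = (3*(-5))*4 = -15*4 = -60)
L(K) = 60 (L(K) = -1*(-60) = 60)
(L(-6)*(-36))*(3*(D(-3) - 4)) = (60*(-36))*(3*(-3 - 4)) = -6480*(-7) = -2160*(-21) = 45360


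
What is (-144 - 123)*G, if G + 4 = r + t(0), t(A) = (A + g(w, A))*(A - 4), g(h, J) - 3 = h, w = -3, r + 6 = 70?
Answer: -16020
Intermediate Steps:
r = 64 (r = -6 + 70 = 64)
g(h, J) = 3 + h
t(A) = A*(-4 + A) (t(A) = (A + (3 - 3))*(A - 4) = (A + 0)*(-4 + A) = A*(-4 + A))
G = 60 (G = -4 + (64 + 0*(-4 + 0)) = -4 + (64 + 0*(-4)) = -4 + (64 + 0) = -4 + 64 = 60)
(-144 - 123)*G = (-144 - 123)*60 = -267*60 = -16020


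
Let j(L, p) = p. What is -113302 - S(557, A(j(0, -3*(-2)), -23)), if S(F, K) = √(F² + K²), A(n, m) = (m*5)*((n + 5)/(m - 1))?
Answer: -113302 - √180303649/24 ≈ -1.1386e+5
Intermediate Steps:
A(n, m) = 5*m*(5 + n)/(-1 + m) (A(n, m) = (5*m)*((5 + n)/(-1 + m)) = 5*m*(5 + n)/(-1 + m))
-113302 - S(557, A(j(0, -3*(-2)), -23)) = -113302 - √(557² + (5*(-23)*(5 - 3*(-2))/(-1 - 23))²) = -113302 - √(310249 + (5*(-23)*(5 + 6)/(-24))²) = -113302 - √(310249 + (5*(-23)*(-1/24)*11)²) = -113302 - √(310249 + (1265/24)²) = -113302 - √(310249 + 1600225/576) = -113302 - √(180303649/576) = -113302 - √180303649/24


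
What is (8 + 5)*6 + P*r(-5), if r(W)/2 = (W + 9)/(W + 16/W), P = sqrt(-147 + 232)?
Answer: 78 - 40*sqrt(85)/41 ≈ 69.005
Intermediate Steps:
P = sqrt(85) ≈ 9.2195
r(W) = 2*(9 + W)/(W + 16/W) (r(W) = 2*((W + 9)/(W + 16/W)) = 2*((9 + W)/(W + 16/W)) = 2*(9 + W)/(W + 16/W))
(8 + 5)*6 + P*r(-5) = (8 + 5)*6 + sqrt(85)*(2*(-5)*(9 - 5)/(16 + (-5)**2)) = 13*6 + sqrt(85)*(2*(-5)*4/(16 + 25)) = 78 + sqrt(85)*(2*(-5)*4/41) = 78 + sqrt(85)*(2*(-5)*(1/41)*4) = 78 + sqrt(85)*(-40/41) = 78 - 40*sqrt(85)/41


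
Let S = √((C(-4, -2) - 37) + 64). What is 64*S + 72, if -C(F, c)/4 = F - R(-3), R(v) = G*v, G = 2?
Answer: 72 + 64*√19 ≈ 350.97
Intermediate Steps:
R(v) = 2*v
C(F, c) = -24 - 4*F (C(F, c) = -4*(F - 2*(-3)) = -4*(F - 1*(-6)) = -4*(F + 6) = -4*(6 + F) = -24 - 4*F)
S = √19 (S = √(((-24 - 4*(-4)) - 37) + 64) = √(((-24 + 16) - 37) + 64) = √((-8 - 37) + 64) = √(-45 + 64) = √19 ≈ 4.3589)
64*S + 72 = 64*√19 + 72 = 72 + 64*√19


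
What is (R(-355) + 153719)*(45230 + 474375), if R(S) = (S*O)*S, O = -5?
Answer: -247542939630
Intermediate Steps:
R(S) = -5*S**2 (R(S) = (S*(-5))*S = (-5*S)*S = -5*S**2)
(R(-355) + 153719)*(45230 + 474375) = (-5*(-355)**2 + 153719)*(45230 + 474375) = (-5*126025 + 153719)*519605 = (-630125 + 153719)*519605 = -476406*519605 = -247542939630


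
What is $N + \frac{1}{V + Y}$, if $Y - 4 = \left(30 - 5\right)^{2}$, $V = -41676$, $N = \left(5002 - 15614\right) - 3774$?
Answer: $- \frac{590502143}{41047} \approx -14386.0$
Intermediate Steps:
$N = -14386$ ($N = -10612 - 3774 = -14386$)
$Y = 629$ ($Y = 4 + \left(30 - 5\right)^{2} = 4 + 25^{2} = 4 + 625 = 629$)
$N + \frac{1}{V + Y} = -14386 + \frac{1}{-41676 + 629} = -14386 + \frac{1}{-41047} = -14386 - \frac{1}{41047} = - \frac{590502143}{41047}$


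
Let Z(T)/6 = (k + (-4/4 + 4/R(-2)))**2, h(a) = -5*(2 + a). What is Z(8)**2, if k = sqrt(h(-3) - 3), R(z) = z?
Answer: 6948 - 4752*sqrt(2) ≈ 227.66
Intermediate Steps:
h(a) = -10 - 5*a
k = sqrt(2) (k = sqrt((-10 - 5*(-3)) - 3) = sqrt((-10 + 15) - 3) = sqrt(5 - 3) = sqrt(2) ≈ 1.4142)
Z(T) = 6*(-3 + sqrt(2))**2 (Z(T) = 6*(sqrt(2) + (-4/4 + 4/(-2)))**2 = 6*(sqrt(2) + (-4*1/4 + 4*(-1/2)))**2 = 6*(sqrt(2) + (-1 - 2))**2 = 6*(sqrt(2) - 3)**2 = 6*(-3 + sqrt(2))**2)
Z(8)**2 = (66 - 36*sqrt(2))**2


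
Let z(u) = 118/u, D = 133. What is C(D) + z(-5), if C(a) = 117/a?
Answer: -15109/665 ≈ -22.720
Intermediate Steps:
C(D) + z(-5) = 117/133 + 118/(-5) = 117*(1/133) + 118*(-⅕) = 117/133 - 118/5 = -15109/665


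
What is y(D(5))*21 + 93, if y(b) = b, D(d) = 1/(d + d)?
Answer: 951/10 ≈ 95.100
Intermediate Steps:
D(d) = 1/(2*d)
y(D(5))*21 + 93 = ((½)/5)*21 + 93 = ((½)*(⅕))*21 + 93 = (⅒)*21 + 93 = 21/10 + 93 = 951/10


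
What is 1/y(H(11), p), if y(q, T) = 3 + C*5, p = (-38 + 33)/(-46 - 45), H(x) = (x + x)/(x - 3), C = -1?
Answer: -½ ≈ -0.50000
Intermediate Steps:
H(x) = 2*x/(-3 + x) (H(x) = (2*x)/(-3 + x) = 2*x/(-3 + x))
p = 5/91 (p = -5/(-91) = -5*(-1/91) = 5/91 ≈ 0.054945)
y(q, T) = -2 (y(q, T) = 3 - 1*5 = 3 - 5 = -2)
1/y(H(11), p) = 1/(-2) = -½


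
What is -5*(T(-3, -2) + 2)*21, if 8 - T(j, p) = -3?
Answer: -1365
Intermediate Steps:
T(j, p) = 11 (T(j, p) = 8 - 1*(-3) = 8 + 3 = 11)
-5*(T(-3, -2) + 2)*21 = -5*(11 + 2)*21 = -5*13*21 = -65*21 = -1365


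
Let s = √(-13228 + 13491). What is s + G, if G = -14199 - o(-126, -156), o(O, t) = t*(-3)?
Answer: -14667 + √263 ≈ -14651.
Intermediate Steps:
o(O, t) = -3*t
s = √263 ≈ 16.217
G = -14667 (G = -14199 - (-3)*(-156) = -14199 - 1*468 = -14199 - 468 = -14667)
s + G = √263 - 14667 = -14667 + √263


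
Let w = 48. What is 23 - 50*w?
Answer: -2377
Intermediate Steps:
23 - 50*w = 23 - 50*48 = 23 - 2400 = -2377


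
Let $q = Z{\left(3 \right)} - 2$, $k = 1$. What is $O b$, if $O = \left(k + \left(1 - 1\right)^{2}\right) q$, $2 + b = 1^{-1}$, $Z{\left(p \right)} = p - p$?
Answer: $2$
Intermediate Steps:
$Z{\left(p \right)} = 0$
$b = -1$ ($b = -2 + 1^{-1} = -2 + 1 = -1$)
$q = -2$ ($q = 0 - 2 = -2$)
$O = -2$ ($O = \left(1 + \left(1 - 1\right)^{2}\right) \left(-2\right) = \left(1 + 0^{2}\right) \left(-2\right) = \left(1 + 0\right) \left(-2\right) = 1 \left(-2\right) = -2$)
$O b = \left(-2\right) \left(-1\right) = 2$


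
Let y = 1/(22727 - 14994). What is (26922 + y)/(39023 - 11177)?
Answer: 208187827/215333118 ≈ 0.96682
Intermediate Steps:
y = 1/7733 ≈ 0.00012932
(26922 + y)/(39023 - 11177) = (26922 + 1/7733)/(39023 - 11177) = (208187827/7733)/27846 = (208187827/7733)*(1/27846) = 208187827/215333118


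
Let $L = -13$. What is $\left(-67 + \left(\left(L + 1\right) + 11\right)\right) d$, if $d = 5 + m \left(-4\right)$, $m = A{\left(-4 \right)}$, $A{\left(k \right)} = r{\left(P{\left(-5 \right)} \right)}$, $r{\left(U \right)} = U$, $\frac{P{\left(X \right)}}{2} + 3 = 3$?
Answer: $-340$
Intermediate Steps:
$P{\left(X \right)} = 0$ ($P{\left(X \right)} = -6 + 2 \cdot 3 = -6 + 6 = 0$)
$A{\left(k \right)} = 0$
$m = 0$
$d = 5$ ($d = 5 + 0 \left(-4\right) = 5 + 0 = 5$)
$\left(-67 + \left(\left(L + 1\right) + 11\right)\right) d = \left(-67 + \left(\left(-13 + 1\right) + 11\right)\right) 5 = \left(-67 + \left(-12 + 11\right)\right) 5 = \left(-67 - 1\right) 5 = \left(-68\right) 5 = -340$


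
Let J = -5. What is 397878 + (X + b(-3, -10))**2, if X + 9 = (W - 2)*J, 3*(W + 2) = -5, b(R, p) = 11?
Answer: 3589183/9 ≈ 3.9880e+5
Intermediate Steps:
W = -11/3 (W = -2 + (1/3)*(-5) = -2 - 5/3 = -11/3 ≈ -3.6667)
X = 58/3 (X = -9 + (-11/3 - 2)*(-5) = -9 - 17/3*(-5) = -9 + 85/3 = 58/3 ≈ 19.333)
397878 + (X + b(-3, -10))**2 = 397878 + (58/3 + 11)**2 = 397878 + (91/3)**2 = 397878 + 8281/9 = 3589183/9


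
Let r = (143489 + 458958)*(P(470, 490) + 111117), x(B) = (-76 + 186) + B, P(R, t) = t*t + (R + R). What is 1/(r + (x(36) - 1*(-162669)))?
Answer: 1/212156090994 ≈ 4.7135e-12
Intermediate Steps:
P(R, t) = t**2 + 2*R
x(B) = 110 + B
r = 212155928179 (r = (143489 + 458958)*((490**2 + 2*470) + 111117) = 602447*((240100 + 940) + 111117) = 602447*(241040 + 111117) = 602447*352157 = 212155928179)
1/(r + (x(36) - 1*(-162669))) = 1/(212155928179 + ((110 + 36) - 1*(-162669))) = 1/(212155928179 + (146 + 162669)) = 1/(212155928179 + 162815) = 1/212156090994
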